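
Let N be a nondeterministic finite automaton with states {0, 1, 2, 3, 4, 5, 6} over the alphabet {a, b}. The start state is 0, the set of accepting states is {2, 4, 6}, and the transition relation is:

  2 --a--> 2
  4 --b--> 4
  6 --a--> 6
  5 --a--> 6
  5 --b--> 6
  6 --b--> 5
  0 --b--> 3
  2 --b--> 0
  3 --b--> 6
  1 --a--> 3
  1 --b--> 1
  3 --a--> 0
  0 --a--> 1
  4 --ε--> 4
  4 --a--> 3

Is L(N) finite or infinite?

State 1 is reachable from the start and can reach an accepting state, and it lies on the cycle 1 → 1.
Traversing that cycle any number of times yields accepted strings of unbounded length, so the language is infinite.

infinite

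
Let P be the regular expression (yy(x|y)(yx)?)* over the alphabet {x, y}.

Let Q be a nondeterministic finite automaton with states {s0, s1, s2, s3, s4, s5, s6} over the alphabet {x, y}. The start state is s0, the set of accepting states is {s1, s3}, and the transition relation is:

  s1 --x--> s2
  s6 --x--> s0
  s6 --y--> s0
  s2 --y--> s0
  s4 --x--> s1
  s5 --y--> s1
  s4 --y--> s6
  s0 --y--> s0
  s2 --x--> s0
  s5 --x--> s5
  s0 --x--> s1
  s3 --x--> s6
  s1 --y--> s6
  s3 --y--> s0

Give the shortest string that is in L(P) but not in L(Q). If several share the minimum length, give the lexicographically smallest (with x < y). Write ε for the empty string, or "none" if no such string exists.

ε

The empty string ε is accepted by P but not by Q.
Since ε is the unique shortest string, it is the required witness.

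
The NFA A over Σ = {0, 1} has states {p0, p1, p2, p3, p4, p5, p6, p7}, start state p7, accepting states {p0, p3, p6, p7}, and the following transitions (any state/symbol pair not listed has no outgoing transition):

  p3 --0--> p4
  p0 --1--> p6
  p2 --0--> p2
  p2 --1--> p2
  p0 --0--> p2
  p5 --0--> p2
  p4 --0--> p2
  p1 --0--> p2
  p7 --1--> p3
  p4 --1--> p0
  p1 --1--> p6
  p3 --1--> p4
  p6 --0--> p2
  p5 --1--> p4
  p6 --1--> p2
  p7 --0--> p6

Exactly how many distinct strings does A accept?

The useful subgraph on states {p0, p3, p4, p6, p7} is acyclic, so L(A) is finite; the longest accepting path visits 5 useful states, giving maximum string length 4.
Counting accepting paths from p7 by length: 1 of length 0, 2 of length 1, 2 of length 3, 2 of length 4. Total 7.

7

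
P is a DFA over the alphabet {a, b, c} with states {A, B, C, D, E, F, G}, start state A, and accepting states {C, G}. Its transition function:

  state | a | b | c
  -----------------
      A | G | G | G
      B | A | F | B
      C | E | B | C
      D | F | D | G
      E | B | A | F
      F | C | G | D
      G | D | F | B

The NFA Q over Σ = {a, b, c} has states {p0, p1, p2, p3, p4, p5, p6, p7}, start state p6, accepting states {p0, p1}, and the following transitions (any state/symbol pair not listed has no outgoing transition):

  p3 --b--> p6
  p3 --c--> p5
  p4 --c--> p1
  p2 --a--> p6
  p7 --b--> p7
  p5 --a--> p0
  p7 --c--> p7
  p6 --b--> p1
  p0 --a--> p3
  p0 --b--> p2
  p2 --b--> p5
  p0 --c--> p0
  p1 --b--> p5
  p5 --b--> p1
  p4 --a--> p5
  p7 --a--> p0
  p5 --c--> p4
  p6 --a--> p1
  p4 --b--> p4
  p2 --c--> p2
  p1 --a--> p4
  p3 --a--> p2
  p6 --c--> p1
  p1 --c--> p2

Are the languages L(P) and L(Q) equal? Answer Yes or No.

Yes

Exploring the product automaton P × Q from the start pair (A, p6), following both machines on each input symbol, reaches 7 state pairs: (A, p6), (G, p1), (D, p4), (F, p5), (B, p2), (C, p0), (E, p3).
P accepts in {C, G} and Q accepts in {p0, p1}. In every reachable pair the two components are either both accepting — (G, p1), (C, p0) — or both non-accepting, so no string is accepted by exactly one of the machines: L(P) \ L(Q) and L(Q) \ L(P) are both empty.
Hence every string is accepted by P iff it is accepted by Q, and the two languages coincide.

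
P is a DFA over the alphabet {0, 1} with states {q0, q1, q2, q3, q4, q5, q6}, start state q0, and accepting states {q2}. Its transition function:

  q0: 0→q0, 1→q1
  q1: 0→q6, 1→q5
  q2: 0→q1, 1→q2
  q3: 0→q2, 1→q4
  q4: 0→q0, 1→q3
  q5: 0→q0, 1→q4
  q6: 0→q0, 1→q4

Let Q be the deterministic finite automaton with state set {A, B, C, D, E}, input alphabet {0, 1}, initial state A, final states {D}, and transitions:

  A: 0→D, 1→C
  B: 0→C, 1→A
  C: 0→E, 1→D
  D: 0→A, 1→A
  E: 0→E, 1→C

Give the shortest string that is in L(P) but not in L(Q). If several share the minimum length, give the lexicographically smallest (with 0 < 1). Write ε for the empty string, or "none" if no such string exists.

10110

The string 10110 is accepted by P but not by Q.
No shorter string lies in the difference, and 10110 is the lexicographically first length-5 string in L(P) \ L(Q).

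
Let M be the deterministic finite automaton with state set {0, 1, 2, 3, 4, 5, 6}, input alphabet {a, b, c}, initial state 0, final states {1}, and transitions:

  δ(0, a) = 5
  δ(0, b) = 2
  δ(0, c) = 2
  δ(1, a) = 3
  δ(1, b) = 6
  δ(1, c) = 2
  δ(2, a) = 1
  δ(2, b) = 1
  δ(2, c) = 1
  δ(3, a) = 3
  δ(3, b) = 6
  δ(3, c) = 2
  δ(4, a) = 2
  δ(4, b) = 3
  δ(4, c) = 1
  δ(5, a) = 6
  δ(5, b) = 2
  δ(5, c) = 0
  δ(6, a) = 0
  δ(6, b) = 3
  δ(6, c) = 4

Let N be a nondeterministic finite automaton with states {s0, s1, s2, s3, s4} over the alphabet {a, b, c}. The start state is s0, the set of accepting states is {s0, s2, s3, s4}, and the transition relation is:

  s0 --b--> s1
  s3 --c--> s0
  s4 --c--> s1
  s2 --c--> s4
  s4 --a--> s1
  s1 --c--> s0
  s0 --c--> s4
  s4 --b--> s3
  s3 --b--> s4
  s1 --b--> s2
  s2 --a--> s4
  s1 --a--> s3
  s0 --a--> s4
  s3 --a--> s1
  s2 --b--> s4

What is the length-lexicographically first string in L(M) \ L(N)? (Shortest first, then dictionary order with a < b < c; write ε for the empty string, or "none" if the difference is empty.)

The string ca is accepted by M but not by N.
No shorter string lies in the difference, and ca is the lexicographically first length-2 string in L(M) \ L(N).

ca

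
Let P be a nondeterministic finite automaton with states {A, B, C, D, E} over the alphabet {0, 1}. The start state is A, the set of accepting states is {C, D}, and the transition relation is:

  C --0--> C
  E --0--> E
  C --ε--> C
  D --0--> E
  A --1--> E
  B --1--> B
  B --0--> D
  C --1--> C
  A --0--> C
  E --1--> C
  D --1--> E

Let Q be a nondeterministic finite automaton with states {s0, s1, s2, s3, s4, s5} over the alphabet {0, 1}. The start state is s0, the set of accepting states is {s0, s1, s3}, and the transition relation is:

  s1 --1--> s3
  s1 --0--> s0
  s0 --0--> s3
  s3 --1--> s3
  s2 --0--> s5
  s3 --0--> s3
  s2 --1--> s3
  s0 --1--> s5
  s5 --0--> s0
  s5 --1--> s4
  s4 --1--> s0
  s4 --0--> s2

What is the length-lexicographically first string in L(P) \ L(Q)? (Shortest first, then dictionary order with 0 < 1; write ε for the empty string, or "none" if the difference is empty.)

11

The string 11 is accepted by P but not by Q.
No shorter string lies in the difference, and 11 is the lexicographically first length-2 string in L(P) \ L(Q).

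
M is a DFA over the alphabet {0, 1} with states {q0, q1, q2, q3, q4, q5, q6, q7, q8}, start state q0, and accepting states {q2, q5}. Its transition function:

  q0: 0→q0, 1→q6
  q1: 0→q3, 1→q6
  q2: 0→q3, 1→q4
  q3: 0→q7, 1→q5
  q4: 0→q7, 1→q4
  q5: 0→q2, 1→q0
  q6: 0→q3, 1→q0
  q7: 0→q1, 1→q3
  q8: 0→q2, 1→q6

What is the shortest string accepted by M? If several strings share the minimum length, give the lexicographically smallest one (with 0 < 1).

101

A breadth-first search from q0 reaches an accepting state first via the path q0 → q6 → q3 → q5 on input 101.
No string of length < 3 is accepted (BFS exhausts all shorter strings without reaching an accepting state), and 101 is the lexicographically least accepting string of length 3.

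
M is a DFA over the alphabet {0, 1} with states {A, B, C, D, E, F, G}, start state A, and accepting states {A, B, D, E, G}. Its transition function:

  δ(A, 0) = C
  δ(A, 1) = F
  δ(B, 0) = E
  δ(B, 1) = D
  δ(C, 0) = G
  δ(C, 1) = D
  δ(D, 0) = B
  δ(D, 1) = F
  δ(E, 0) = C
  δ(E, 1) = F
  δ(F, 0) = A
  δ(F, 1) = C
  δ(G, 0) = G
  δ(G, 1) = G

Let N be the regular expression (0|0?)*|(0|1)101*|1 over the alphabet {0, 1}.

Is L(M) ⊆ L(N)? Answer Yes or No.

The string 01 is in L(M) but not in L(N).
So L(M) ⊄ L(N).

No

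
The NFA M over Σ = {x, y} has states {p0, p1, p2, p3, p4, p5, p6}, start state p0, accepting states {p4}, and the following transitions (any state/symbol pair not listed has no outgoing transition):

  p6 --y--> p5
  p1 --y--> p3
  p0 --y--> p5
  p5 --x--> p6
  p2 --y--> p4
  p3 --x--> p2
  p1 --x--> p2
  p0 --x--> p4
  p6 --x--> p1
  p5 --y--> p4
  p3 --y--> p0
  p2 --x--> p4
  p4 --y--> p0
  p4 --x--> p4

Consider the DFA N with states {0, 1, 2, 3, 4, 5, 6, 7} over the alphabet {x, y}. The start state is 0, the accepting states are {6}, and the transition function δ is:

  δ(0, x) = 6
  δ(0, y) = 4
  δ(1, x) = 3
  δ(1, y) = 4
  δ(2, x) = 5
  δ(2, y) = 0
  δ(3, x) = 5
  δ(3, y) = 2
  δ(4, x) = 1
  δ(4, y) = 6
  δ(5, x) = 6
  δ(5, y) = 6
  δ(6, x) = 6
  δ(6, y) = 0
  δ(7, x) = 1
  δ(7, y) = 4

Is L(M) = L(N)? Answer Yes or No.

Exploring the product automaton M × N from the start pair (p0, 0), following both machines on each input symbol, reaches 7 state pairs: (p0, 0), (p4, 6), (p5, 4), (p6, 1), (p1, 3), (p2, 5), (p3, 2).
M accepts in {p4} and N accepts in {6}. In every reachable pair the two components are either both accepting — (p4, 6) — or both non-accepting, so no string is accepted by exactly one of the machines: L(M) \ L(N) and L(N) \ L(M) are both empty.
Hence every string is accepted by M iff it is accepted by N, and the two languages coincide.

Yes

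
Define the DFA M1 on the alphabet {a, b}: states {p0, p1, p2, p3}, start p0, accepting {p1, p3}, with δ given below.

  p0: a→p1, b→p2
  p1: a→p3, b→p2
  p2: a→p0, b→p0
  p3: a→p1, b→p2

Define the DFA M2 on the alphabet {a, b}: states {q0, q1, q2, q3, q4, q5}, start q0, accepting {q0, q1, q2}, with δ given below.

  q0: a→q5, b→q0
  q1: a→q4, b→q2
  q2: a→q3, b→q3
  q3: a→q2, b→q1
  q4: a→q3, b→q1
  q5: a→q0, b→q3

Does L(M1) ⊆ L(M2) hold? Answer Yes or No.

No

The string a is in L(M1) but not in L(M2).
So L(M1) ⊄ L(M2).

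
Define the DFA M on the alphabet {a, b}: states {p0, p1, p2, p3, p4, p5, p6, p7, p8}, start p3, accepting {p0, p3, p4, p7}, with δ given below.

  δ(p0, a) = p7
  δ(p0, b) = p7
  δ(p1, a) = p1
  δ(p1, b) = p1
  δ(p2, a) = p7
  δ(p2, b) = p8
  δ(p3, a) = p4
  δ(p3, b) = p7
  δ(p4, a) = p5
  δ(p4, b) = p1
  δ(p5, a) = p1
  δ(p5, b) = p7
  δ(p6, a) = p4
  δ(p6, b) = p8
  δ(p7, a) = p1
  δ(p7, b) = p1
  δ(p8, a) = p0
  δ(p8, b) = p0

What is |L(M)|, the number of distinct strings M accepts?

4

The useful subgraph on states {p3, p4, p5, p7} is acyclic, so L(M) is finite; the longest accepting path visits 4 useful states, giving maximum string length 3.
Counting accepting paths from p3 by length: 1 of length 0, 2 of length 1, 1 of length 3. Total 4.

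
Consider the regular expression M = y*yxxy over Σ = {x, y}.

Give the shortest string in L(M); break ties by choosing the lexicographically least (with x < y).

yxxy

By inspection of the expression, no string of length less than 4 matches, and yxxy is the lexicographically first match of length 4.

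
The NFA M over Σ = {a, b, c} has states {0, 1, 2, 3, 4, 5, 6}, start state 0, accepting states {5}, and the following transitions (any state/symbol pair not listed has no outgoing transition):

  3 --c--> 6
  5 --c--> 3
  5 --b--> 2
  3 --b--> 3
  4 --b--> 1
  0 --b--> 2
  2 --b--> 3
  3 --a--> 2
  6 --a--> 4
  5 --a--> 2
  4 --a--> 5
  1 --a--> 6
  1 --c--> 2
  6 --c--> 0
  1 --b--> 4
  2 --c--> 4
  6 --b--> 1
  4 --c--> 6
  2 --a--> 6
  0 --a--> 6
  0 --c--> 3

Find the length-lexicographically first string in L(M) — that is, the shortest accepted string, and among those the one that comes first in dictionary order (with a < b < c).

A breadth-first search from 0 reaches an accepting state first via the path 0 → 6 → 4 → 5 on input aaa.
No string of length < 3 is accepted (BFS exhausts all shorter strings without reaching an accepting state), and aaa is the lexicographically least accepting string of length 3.

aaa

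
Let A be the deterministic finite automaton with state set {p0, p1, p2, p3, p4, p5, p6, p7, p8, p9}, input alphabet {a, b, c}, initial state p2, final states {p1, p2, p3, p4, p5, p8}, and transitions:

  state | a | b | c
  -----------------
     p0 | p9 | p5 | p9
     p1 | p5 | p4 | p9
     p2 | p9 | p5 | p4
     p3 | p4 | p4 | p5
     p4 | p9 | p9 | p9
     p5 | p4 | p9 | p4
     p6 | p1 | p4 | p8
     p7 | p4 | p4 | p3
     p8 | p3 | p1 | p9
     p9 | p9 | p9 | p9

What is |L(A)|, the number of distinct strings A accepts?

The useful subgraph on states {p2, p4, p5} is acyclic, so L(A) is finite; the longest accepting path visits 3 useful states, giving maximum string length 2.
Counting accepting paths from p2 by length: 1 of length 0, 2 of length 1, 2 of length 2. Total 5.

5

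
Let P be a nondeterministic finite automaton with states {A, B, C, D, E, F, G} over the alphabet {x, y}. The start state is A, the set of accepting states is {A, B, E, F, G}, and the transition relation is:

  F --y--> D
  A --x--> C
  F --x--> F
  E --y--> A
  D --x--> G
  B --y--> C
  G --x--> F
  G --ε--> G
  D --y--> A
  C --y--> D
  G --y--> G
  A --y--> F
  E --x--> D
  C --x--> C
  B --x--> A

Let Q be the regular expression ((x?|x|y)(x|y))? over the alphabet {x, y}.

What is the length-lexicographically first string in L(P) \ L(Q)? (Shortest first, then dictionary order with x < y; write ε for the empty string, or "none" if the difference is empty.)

xyx

The string xyx is accepted by P but not by Q.
No shorter string lies in the difference, and xyx is the lexicographically first length-3 string in L(P) \ L(Q).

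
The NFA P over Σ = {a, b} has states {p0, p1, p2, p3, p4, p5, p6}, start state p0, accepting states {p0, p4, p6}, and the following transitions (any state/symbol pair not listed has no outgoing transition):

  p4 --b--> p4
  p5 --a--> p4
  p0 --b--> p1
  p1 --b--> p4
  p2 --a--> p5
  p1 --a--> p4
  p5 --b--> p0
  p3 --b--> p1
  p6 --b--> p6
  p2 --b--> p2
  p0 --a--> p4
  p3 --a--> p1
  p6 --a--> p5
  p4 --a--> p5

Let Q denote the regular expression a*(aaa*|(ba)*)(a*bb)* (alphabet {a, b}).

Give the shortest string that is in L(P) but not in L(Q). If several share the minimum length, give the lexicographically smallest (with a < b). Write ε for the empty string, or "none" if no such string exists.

ab

The string ab is accepted by P but not by Q.
No shorter string lies in the difference, and ab is the lexicographically first length-2 string in L(P) \ L(Q).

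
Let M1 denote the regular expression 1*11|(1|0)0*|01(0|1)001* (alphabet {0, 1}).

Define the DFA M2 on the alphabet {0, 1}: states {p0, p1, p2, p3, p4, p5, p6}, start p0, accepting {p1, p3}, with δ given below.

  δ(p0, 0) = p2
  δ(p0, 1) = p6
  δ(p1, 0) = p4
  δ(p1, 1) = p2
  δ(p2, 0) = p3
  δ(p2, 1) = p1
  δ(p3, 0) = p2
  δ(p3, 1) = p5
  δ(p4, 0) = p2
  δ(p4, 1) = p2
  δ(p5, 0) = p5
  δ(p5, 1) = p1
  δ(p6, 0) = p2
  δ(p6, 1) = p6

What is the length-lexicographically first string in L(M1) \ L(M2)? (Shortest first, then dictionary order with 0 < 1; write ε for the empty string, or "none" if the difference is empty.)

0

The string 0 is accepted by M1 but not by M2.
No shorter string lies in the difference, and 0 is the lexicographically first length-1 string in L(M1) \ L(M2).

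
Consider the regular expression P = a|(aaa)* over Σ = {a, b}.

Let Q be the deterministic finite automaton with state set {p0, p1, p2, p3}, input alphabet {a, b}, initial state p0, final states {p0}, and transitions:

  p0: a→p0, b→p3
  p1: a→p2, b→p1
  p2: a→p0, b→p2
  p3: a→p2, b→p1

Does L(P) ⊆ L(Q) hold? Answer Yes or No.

Converting the expression P to a DFA (subset construction, then merging equivalent states) gives the minimal DFA with states {r0, r1, r2, r3, r4, r5}, start state r0, accepting states {r0, r1, r4} and transitions r0: a→r1, b→r2; r1: a→r3, b→r2; r2: a→r2, b→r2; r3: a→r4, b→r2; r4: a→r5, b→r2; r5: a→r3, b→r2.
Exploring the product automaton P × Q from the start pair (r0, p0), following both machines on each input symbol, reaches 9 state pairs: (r0, p0), (r1, p0), (r2, p3), (r3, p0), (r2, p2), (r2, p1), (r4, p0), (r2, p0), (r5, p0).
P accepts in {r0, r1, r4} and Q accepts in {p0}. The reachable pairs whose P-component is accepting are (r0, p0), (r1, p0), (r4, p0); in each of them the Q-component is accepting too, so the product for L(P) \ L(Q) (P-component accepting, Q-component rejecting) has no reachable accepting pair and the difference is empty.
Hence every string in L(P) is also in L(Q).

Yes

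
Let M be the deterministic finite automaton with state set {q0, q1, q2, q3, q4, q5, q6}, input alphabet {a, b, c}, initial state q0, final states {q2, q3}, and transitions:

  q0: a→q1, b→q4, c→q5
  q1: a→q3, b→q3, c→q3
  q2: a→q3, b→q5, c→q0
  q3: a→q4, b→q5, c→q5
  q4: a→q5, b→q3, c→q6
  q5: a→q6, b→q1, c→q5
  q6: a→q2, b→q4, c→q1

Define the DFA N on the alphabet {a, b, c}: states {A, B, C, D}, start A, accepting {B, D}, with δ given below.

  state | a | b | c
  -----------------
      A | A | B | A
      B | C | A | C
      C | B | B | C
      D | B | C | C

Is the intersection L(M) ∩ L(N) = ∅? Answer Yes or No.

No

The string ab is accepted by both M and N.
Hence L(M) ∩ L(N) ≠ ∅.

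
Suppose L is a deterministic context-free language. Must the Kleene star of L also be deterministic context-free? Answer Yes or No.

No

L = {c aⁿbⁿ : n≥0} ∪ {cc aⁿb²ⁿ : n≥0} is a DCFL (the number of leading c's fixes which ratio the DPDA checks), but L* is not. Every word of L starts with c, so in a factorisation of the string cc aⁱbʲ (i≥1) into words of L each factor begins at one of the two c's: either the whole string is a single word of L (forcing j = 2i), or it splits as c · (c aⁱbʲ) with c ∈ L (take n = 0) and c aⁱbʲ ∈ L (forcing j = i). Thus L* ∩ cca⁺b* = {cc aⁿbⁿ : n≥1} ∪ {cc aⁿb²ⁿ : n≥1}. A DPDA for L* would give one for this intersection with a regular set, and, started from its configuration after reading cc, one for {aⁿbⁿ : n≥1} ∪ {aⁿb²ⁿ : n≥1}, which no deterministic PDA accepts (a DPDA for it would have a single run on aⁿb²ⁿ, accepting after the prefix aⁿbⁿ and accepting again after n more b's; an ordinary PDA that simulates it on a's and b's and, at any moment when it is accepting, may switch to reading only a fresh letter d while feeding each d to the simulation as a b, would accept aⁱbʲdᵏ (k≥1) exactly when both aⁱbʲ and aⁱbʲ⁺ᵏ are in the language, i.e. its language intersected with the regular set a*b*d⁺ would be exactly {aⁿbⁿdⁿ : n≥1} — impossible, since context-free languages are closed under intersection with regular sets and {aⁿbⁿdⁿ} is not context-free). So L* is not a DCFL.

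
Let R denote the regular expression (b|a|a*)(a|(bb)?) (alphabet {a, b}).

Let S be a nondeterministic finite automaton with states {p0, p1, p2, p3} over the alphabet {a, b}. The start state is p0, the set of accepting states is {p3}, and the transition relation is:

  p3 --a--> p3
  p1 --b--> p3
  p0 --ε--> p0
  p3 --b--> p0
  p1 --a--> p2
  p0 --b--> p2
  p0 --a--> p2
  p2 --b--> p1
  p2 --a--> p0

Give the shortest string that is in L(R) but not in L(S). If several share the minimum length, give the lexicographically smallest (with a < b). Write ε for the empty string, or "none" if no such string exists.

The empty string ε is accepted by R but not by S.
Since ε is the unique shortest string, it is the required witness.

ε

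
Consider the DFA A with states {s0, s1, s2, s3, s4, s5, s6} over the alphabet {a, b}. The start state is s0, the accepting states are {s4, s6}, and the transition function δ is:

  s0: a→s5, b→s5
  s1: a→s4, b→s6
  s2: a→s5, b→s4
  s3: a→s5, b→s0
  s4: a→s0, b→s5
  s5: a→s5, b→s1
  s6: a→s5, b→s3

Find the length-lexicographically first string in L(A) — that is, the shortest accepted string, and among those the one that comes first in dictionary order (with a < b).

aba

A breadth-first search from s0 reaches an accepting state first via the path s0 → s5 → s1 → s4 on input aba.
No string of length < 3 is accepted (BFS exhausts all shorter strings without reaching an accepting state), and aba is the lexicographically least accepting string of length 3.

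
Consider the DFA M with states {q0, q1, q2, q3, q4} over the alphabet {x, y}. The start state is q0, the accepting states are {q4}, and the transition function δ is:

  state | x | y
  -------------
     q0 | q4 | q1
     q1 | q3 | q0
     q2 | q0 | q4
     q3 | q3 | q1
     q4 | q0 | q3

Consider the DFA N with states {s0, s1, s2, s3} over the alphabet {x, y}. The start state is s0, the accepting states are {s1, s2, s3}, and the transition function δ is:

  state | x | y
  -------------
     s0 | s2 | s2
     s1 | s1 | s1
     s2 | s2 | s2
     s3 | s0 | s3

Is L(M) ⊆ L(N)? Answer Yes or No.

Exploring the product automaton M × N from the start pair (q0, s0), following both machines on each input symbol, reaches 5 state pairs: (q0, s0), (q4, s2), (q1, s2), (q0, s2), (q3, s2).
M accepts in {q4} and N accepts in {s1, s2, s3}. The reachable pairs whose M-component is accepting are (q4, s2); in each of them the N-component is accepting too, so the product for L(M) \ L(N) (M-component accepting, N-component rejecting) has no reachable accepting pair and the difference is empty.
Hence every string in L(M) is also in L(N).

Yes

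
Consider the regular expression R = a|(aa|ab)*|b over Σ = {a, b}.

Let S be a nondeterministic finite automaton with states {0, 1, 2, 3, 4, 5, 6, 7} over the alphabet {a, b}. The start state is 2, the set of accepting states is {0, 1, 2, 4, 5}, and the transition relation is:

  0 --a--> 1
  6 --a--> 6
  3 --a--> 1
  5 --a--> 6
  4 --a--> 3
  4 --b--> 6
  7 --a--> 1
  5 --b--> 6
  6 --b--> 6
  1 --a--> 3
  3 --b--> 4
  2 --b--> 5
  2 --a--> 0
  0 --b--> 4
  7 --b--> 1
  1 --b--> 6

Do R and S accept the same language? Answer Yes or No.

Converting the expression R to a DFA (subset construction, then merging equivalent states) gives the minimal DFA with states {r0, r1, r2, r3, r4, r5}, start state r0, accepting states {r0, r1, r2, r3} and transitions r0: a→r1, b→r2; r1: a→r3, b→r3; r2: a→r4, b→r4; r3: a→r5, b→r4; r4: a→r4, b→r4; r5: a→r3, b→r3.
Exploring the product automaton R × S from the start pair (r0, 2), following both machines on each input symbol, reaches 7 state pairs: (r0, 2), (r1, 0), (r2, 5), (r3, 1), (r3, 4), (r4, 6), (r5, 3).
R accepts in {r0, r1, r2, r3} and S accepts in {0, 1, 2, 4, 5}. In every reachable pair the two components are either both accepting — (r0, 2), (r1, 0), (r2, 5), (r3, 1), (r3, 4) — or both non-accepting, so no string is accepted by exactly one of the machines: L(R) \ L(S) and L(S) \ L(R) are both empty.
Hence every string is accepted by R iff it is accepted by S, and the two languages coincide.

Yes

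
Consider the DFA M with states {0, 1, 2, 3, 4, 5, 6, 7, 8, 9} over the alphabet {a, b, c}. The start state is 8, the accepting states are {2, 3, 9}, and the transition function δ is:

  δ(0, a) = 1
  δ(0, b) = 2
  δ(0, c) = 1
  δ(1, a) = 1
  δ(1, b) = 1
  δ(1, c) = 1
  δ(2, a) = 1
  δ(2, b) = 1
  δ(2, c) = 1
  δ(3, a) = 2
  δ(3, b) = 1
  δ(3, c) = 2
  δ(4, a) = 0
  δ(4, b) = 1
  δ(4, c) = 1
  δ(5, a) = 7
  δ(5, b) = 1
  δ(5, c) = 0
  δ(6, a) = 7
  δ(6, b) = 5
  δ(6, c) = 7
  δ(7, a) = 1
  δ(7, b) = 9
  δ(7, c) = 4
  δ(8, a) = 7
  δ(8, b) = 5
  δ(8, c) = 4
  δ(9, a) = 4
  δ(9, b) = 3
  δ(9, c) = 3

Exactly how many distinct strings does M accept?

The useful subgraph on states {0, 2, 3, 4, 5, 7, 8, 9} is acyclic, so L(M) is finite; the longest accepting path visits 7 useful states, giving maximum string length 6.
Counting accepting paths from 8 by length: 1 of length 2, 5 of length 3, 7 of length 4, 6 of length 5, 1 of length 6. Total 20.

20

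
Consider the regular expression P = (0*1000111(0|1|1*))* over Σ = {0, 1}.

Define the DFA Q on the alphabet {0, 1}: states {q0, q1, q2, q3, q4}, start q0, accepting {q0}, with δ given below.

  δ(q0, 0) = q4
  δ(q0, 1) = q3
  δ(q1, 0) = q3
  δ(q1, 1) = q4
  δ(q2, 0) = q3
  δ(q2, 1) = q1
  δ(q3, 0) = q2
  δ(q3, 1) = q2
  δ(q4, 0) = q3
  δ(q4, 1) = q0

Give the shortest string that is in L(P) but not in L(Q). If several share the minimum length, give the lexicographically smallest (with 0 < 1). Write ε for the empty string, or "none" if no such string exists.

10001110

The string 10001110 is accepted by P but not by Q.
No shorter string lies in the difference, and 10001110 is the lexicographically first length-8 string in L(P) \ L(Q).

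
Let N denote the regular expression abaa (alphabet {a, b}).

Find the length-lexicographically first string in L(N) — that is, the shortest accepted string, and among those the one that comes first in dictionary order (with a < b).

By inspection of the expression, no string of length less than 4 matches, and abaa is the lexicographically first match of length 4.

abaa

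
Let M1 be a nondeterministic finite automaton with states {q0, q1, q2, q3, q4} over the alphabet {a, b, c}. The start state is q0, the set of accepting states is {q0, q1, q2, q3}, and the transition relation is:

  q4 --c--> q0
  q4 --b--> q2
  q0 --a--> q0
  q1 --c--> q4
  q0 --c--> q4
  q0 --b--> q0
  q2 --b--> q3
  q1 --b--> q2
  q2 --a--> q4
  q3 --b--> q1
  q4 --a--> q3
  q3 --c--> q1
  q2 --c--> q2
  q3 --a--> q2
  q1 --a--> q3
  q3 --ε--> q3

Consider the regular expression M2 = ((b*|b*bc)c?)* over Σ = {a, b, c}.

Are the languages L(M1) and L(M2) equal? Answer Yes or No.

No

The string a is accepted by M1 but rejected by M2.
So L(M1) ≠ L(M2).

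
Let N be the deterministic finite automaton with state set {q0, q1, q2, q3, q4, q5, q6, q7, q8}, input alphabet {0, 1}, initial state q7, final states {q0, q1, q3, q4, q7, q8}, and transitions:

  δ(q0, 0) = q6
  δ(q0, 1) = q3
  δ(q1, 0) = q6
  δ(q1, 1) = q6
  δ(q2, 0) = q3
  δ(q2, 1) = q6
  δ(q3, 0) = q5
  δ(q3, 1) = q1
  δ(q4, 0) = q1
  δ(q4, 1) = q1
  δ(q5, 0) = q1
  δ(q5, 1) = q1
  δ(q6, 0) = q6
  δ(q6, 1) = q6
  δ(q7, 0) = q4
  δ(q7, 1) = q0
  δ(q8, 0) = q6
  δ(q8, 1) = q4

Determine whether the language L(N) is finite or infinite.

The useful states (reachable from q7 and able to reach an accepting state) are {q0, q1, q3, q4, q5, q7}.
Restricted to these states the transition graph has no cycle, so every accepting path has bounded length and L is finite.

finite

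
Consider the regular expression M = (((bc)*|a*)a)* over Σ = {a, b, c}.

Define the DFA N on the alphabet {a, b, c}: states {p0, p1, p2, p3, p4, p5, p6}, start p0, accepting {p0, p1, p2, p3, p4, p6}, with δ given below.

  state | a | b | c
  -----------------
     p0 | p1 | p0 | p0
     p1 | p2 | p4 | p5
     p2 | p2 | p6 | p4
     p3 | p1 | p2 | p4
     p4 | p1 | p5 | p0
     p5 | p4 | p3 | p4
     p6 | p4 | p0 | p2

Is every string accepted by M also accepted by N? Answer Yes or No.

Converting the expression M to a DFA (subset construction, then merging equivalent states) gives the minimal DFA with states {m0, m1, m2, m3}, start state m0, accepting states {m0} and transitions m0: a→m0, b→m1, c→m2; m1: a→m2, b→m2, c→m3; m2: a→m2, b→m2, c→m2; m3: a→m0, b→m1, c→m2.
Exploring the product automaton M × N from the start pair (m0, p0), following both machines on each input symbol, reaches 15 state pairs: (m0, p0), (m0, p1), (m1, p0), (m2, p0), (m0, p2), (m1, p4), (m2, p5), (m2, p1), (m3, p0), (m1, p6), (m2, p4), (m2, p3), (m2, p2), (m3, p2), (m2, p6).
M accepts in {m0} and N accepts in {p0, p1, p2, p3, p4, p6}. The reachable pairs whose M-component is accepting are (m0, p0), (m0, p1), (m0, p2); in each of them the N-component is accepting too, so the product for L(M) \ L(N) (M-component accepting, N-component rejecting) has no reachable accepting pair and the difference is empty.
Hence every string in L(M) is also in L(N).

Yes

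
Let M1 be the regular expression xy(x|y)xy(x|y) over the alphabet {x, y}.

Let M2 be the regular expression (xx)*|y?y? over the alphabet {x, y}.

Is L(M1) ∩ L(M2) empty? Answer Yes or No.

Converting the expression M1 to a DFA (subset construction, then merging equivalent states) gives the minimal DFA with states {r0, r1, r2, r3, r4, r5, r6, r7}, start state r0, accepting states {r7} and transitions r0: x→r1, y→r2; r1: x→r2, y→r3; r2: x→r2, y→r2; r3: x→r4, y→r4; r4: x→r5, y→r2; r5: x→r2, y→r6; r6: x→r7, y→r7; r7: x→r2, y→r2.
Converting the expression M2 to a DFA (subset construction, then merging equivalent states) gives the minimal DFA with states {t0, t1, t2, t3, t4, t5}, start state t0, accepting states {t0, t2, t3, t5} and transitions t0: x→t1, y→t2; t1: x→t3, y→t4; t2: x→t4, y→t5; t3: x→t1, y→t4; t4: x→t4, y→t4; t5: x→t4, y→t4.
Exploring the product automaton M1 × M2 from the start pair (r0, t0), following both machines on each input symbol, reaches 12 state pairs: (r0, t0), (r1, t1), (r2, t2), (r2, t3), (r3, t4), (r2, t4), (r2, t5), (r2, t1), (r4, t4), (r5, t4), (r6, t4), (r7, t4).
M1 accepts in {r7} and M2 accepts in {t0, t2, t3, t5}; no reachable pair has both components accepting, so no string drives both machines to acceptance simultaneously and L(M1) ∩ L(M2) = ∅.
So no string is accepted by both, and the intersection is empty.

Yes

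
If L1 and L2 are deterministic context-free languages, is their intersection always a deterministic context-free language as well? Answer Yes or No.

No

DCFLs are closed under complement (normalise the DPDA to read all of its input, then flip the verdict). If they were also closed under intersection, De Morgan would make them closed under union; but {aⁿbⁿ : n≥0} and {aⁿb²ⁿ : n≥0} are DCFLs (push the a's; pop one per b, respectively one per two b's) whose union no deterministic PDA accepts: a DPDA for it would have a single run on aⁿb²ⁿ, accepting after the prefix aⁿbⁿ and accepting again after n more b's; an ordinary PDA that simulates it on a's and b's and, at any moment when it is accepting, may switch to reading only a fresh letter c while feeding each c to the simulation as a b, would accept aⁱbʲcᵏ (k≥1) exactly when both aⁱbʲ and aⁱbʲ⁺ᵏ are in the language, i.e. its language intersected with the regular set a*b*c⁺ would be exactly {aⁿbⁿcⁿ : n≥1} — impossible, since context-free languages are closed under intersection with regular sets and {aⁿbⁿcⁿ} is not context-free.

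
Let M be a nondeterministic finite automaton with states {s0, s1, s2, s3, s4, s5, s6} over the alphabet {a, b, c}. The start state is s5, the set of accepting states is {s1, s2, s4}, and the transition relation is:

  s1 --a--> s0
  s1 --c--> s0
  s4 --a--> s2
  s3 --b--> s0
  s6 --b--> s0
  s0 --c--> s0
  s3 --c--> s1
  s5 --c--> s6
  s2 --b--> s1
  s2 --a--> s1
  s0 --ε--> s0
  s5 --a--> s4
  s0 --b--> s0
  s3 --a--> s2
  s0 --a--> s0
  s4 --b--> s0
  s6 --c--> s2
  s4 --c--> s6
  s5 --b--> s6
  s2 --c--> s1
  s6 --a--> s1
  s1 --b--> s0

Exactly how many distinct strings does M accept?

20

The useful subgraph on states {s1, s2, s4, s5, s6} is acyclic, so L(M) is finite; the longest accepting path visits 5 useful states, giving maximum string length 4.
Counting accepting paths from s5 by length: 1 of length 1, 5 of length 2, 11 of length 3, 3 of length 4. Total 20.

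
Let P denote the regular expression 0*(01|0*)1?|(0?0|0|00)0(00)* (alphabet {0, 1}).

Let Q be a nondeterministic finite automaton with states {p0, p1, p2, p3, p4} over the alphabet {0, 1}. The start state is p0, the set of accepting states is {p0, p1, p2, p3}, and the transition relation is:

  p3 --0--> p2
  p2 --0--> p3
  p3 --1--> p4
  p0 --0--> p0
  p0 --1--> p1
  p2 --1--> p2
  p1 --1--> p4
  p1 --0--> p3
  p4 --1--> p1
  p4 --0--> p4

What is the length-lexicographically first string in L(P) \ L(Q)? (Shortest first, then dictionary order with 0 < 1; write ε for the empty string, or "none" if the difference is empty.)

The string 011 is accepted by P but not by Q.
No shorter string lies in the difference, and 011 is the lexicographically first length-3 string in L(P) \ L(Q).

011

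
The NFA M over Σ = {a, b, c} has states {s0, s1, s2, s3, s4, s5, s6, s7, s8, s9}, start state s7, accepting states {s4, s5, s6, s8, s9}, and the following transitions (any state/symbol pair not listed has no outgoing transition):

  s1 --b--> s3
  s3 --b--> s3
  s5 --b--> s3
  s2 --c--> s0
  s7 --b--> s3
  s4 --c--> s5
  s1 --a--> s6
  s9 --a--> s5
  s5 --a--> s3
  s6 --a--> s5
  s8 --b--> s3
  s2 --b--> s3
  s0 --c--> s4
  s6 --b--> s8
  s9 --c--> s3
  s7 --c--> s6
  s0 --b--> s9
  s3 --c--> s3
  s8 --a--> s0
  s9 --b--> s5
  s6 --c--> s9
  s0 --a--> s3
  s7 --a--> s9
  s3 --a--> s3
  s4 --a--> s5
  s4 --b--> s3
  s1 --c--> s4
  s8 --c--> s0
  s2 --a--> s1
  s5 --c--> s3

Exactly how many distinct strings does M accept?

21

The useful subgraph on states {s0, s4, s5, s6, s7, s8, s9} is acyclic, so L(M) is finite; the longest accepting path visits 6 useful states, giving maximum string length 5.
Counting accepting paths from s7 by length: 2 of length 1, 5 of length 2, 2 of length 3, 4 of length 4, 8 of length 5. Total 21.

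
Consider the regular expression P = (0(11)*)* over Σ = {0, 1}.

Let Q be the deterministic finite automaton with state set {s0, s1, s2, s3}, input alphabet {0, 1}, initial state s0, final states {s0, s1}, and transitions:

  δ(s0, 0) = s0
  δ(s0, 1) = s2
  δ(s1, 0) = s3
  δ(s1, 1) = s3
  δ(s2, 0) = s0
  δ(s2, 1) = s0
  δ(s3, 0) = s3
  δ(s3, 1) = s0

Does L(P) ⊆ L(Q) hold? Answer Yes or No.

Converting the expression P to a DFA (subset construction, then merging equivalent states) gives the minimal DFA with states {p0, p1, p2, p3}, start state p0, accepting states {p0, p1} and transitions p0: 0→p1, 1→p2; p1: 0→p1, 1→p3; p2: 0→p2, 1→p2; p3: 0→p2, 1→p1.
Exploring the product automaton P × Q from the start pair (p0, s0), following both machines on each input symbol, reaches 5 state pairs: (p0, s0), (p1, s0), (p2, s2), (p3, s2), (p2, s0).
P accepts in {p0, p1} and Q accepts in {s0, s1}. The reachable pairs whose P-component is accepting are (p0, s0), (p1, s0); in each of them the Q-component is accepting too, so the product for L(P) \ L(Q) (P-component accepting, Q-component rejecting) has no reachable accepting pair and the difference is empty.
Hence every string in L(P) is also in L(Q).

Yes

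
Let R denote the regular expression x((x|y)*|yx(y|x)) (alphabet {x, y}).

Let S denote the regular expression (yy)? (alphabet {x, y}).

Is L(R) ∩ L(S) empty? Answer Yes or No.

Converting the expression R to a DFA (subset construction, then merging equivalent states) gives the minimal DFA with states {r0, r1, r2}, start state r0, accepting states {r1} and transitions r0: x→r1, y→r2; r1: x→r1, y→r1; r2: x→r2, y→r2.
Converting the expression S to a DFA (subset construction, then merging equivalent states) gives the minimal DFA with states {s0, s1, s2, s3}, start state s0, accepting states {s0, s3} and transitions s0: x→s1, y→s2; s1: x→s1, y→s1; s2: x→s1, y→s3; s3: x→s1, y→s1.
Exploring the product automaton R × S from the start pair (r0, s0), following both machines on each input symbol, reaches 5 state pairs: (r0, s0), (r1, s1), (r2, s2), (r2, s1), (r2, s3).
R accepts in {r1} and S accepts in {s0, s3}; no reachable pair has both components accepting, so no string drives both machines to acceptance simultaneously and L(R) ∩ L(S) = ∅.
So no string is accepted by both, and the intersection is empty.

Yes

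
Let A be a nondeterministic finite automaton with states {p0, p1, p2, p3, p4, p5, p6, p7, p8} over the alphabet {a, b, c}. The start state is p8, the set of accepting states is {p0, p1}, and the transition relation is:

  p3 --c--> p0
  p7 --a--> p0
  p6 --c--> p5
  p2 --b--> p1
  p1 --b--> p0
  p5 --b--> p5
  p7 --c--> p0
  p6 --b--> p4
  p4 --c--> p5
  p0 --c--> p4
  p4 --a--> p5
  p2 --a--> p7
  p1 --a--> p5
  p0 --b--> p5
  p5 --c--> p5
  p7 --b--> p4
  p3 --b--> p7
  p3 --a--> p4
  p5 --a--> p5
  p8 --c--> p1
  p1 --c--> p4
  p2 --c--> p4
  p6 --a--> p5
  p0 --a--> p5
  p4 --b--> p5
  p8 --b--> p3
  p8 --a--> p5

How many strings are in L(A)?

5

The useful subgraph on states {p0, p1, p3, p7, p8} is acyclic, so L(A) is finite; the longest accepting path visits 4 useful states, giving maximum string length 3.
Counting accepting paths from p8 by length: 1 of length 1, 2 of length 2, 2 of length 3. Total 5.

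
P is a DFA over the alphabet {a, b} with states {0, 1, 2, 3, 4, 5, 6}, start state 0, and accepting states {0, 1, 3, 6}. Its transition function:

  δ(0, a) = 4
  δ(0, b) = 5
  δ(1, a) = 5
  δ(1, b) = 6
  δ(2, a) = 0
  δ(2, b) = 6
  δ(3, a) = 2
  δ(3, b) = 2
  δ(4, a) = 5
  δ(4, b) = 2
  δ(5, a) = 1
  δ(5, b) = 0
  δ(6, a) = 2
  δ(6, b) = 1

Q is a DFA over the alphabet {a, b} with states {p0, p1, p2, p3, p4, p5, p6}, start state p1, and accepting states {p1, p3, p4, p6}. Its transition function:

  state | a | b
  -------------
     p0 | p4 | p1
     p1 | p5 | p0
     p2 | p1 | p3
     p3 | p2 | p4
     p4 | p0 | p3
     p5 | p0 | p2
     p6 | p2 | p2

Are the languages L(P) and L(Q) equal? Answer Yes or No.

Yes

Exploring the product automaton P × Q from the start pair (0, p1), following both machines on each input symbol, reaches 6 state pairs: (0, p1), (4, p5), (5, p0), (2, p2), (1, p4), (6, p3).
P accepts in {0, 1, 3, 6} and Q accepts in {p1, p3, p4, p6}. In every reachable pair the two components are either both accepting — (0, p1), (1, p4), (6, p3) — or both non-accepting, so no string is accepted by exactly one of the machines: L(P) \ L(Q) and L(Q) \ L(P) are both empty.
Hence every string is accepted by P iff it is accepted by Q, and the two languages coincide.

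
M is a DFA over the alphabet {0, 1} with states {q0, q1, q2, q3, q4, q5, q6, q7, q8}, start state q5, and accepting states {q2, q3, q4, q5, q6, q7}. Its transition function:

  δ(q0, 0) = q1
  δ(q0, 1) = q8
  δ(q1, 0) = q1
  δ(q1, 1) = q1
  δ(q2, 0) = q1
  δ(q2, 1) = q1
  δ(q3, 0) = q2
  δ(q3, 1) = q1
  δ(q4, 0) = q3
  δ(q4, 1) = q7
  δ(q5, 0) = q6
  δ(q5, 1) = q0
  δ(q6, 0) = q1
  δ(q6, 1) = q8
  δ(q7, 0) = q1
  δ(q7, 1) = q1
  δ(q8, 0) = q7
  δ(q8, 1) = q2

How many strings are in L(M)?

The useful subgraph on states {q0, q2, q5, q6, q7, q8} is acyclic, so L(M) is finite; the longest accepting path visits 4 useful states, giving maximum string length 3.
Counting accepting paths from q5 by length: 1 of length 0, 1 of length 1, 4 of length 3. Total 6.

6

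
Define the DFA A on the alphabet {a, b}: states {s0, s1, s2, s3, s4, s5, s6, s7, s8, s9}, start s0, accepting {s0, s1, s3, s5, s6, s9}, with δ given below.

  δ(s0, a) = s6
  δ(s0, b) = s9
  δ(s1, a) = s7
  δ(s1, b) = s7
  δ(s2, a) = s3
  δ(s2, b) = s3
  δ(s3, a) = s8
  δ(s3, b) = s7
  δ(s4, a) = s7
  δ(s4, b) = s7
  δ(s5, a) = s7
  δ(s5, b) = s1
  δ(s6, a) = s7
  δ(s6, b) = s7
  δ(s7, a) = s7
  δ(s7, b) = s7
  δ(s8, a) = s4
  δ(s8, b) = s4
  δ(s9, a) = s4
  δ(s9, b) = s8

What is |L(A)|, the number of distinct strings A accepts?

3

The useful subgraph on states {s0, s6, s9} is acyclic, so L(A) is finite; the longest accepting path visits 2 useful states, giving maximum string length 1.
Counting accepting paths from s0 by length: 1 of length 0, 2 of length 1. Total 3.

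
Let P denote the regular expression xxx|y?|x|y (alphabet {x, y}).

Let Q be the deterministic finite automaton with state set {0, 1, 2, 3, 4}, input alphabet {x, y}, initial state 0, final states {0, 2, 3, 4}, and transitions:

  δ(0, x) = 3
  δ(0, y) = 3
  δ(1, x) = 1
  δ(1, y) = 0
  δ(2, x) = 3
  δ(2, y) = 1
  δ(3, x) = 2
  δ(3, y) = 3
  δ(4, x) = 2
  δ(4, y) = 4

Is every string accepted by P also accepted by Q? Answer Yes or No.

Converting the expression P to a DFA (subset construction, then merging equivalent states) gives the minimal DFA with states {p0, p1, p2, p3, p4}, start state p0, accepting states {p0, p1, p2} and transitions p0: x→p1, y→p2; p1: x→p3, y→p4; p2: x→p4, y→p4; p3: x→p2, y→p4; p4: x→p4, y→p4.
Exploring the product automaton P × Q from the start pair (p0, 0), following both machines on each input symbol, reaches 8 state pairs: (p0, 0), (p1, 3), (p2, 3), (p3, 2), (p4, 3), (p4, 2), (p4, 1), (p4, 0).
P accepts in {p0, p1, p2} and Q accepts in {0, 2, 3, 4}. The reachable pairs whose P-component is accepting are (p0, 0), (p1, 3), (p2, 3); in each of them the Q-component is accepting too, so the product for L(P) \ L(Q) (P-component accepting, Q-component rejecting) has no reachable accepting pair and the difference is empty.
Hence every string in L(P) is also in L(Q).

Yes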